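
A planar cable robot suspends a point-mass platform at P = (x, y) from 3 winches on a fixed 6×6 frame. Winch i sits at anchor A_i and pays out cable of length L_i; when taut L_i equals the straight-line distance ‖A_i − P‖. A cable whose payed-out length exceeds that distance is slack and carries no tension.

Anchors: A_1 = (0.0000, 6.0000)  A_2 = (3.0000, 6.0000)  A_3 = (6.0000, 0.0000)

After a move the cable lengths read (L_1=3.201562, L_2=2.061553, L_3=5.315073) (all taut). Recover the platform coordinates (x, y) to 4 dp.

circle eqns → linear via eq_j − eq_1; set q_j = A_j·A_j − L_j²
q_1 = 0.0000+36.0000−10.2500 = 25.7500
-6.0000·x + 0.0000·y = q_1−q_2 = -15.0000
-12.0000·x + 12.0000·y = q_1−q_3 = 18.0000
solve first two rows → x=2.5000, y=4.0000

(2.5000, 4.0000)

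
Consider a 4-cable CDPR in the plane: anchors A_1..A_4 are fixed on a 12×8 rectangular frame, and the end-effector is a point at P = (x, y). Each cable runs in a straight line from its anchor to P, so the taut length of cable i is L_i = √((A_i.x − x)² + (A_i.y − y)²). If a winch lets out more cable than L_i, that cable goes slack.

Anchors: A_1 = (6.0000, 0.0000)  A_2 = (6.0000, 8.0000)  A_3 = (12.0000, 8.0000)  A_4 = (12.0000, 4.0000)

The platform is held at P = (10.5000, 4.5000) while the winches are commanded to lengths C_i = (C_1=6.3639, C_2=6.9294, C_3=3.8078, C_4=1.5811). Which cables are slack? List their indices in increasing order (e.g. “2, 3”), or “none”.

2

cable 1: √((-4.5000)²+(-4.5000)²)=6.3640, C_1=6.3639: taut
cable 2: √((-4.5000)²+(3.5000)²)=5.7009, C_2=6.9294: slack
cable 3: √((1.5000)²+(3.5000)²)=3.8079, C_3=3.8078: taut
cable 4: √((1.5000)²+(-0.5000)²)=1.5811, C_4=1.5811: taut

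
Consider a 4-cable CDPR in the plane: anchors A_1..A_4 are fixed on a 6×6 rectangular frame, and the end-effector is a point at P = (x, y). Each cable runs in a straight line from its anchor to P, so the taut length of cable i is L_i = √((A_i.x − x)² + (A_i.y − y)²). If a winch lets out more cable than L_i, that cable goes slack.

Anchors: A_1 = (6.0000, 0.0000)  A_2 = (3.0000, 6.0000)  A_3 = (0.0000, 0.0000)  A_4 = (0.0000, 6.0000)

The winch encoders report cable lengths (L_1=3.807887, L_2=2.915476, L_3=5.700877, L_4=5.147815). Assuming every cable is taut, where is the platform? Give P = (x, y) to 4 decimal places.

(4.5000, 3.5000)

each cable: (A_i−P)·(A_i−P) = L_i²; let q_i = ‖A_i‖²−L_i²
q_1 = 36.0000+0.0000−14.5000 = 21.5000
row 1: 6.0000x − 12.0000y = -15.0000  (q_2=36.5000)
row 2: 12.0000x + 0.0000y = 54.0000  (q_3=-32.5000)
row 3: 12.0000x − 12.0000y = 12.0000  (q_4=9.5000)
Cramer on rows 1–2 → x = 4.5000, y = 3.5000
check cable 4: ‖A_4−P‖² = 26.5000 ≈ L_4² = 26.5000 ✓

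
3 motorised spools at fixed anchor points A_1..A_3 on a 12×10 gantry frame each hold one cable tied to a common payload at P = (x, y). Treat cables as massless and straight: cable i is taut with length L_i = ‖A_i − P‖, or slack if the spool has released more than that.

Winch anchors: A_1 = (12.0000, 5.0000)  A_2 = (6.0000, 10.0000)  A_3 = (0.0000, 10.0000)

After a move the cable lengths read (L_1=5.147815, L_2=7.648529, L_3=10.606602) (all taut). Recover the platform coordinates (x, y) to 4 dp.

(7.5000, 2.5000)

expand ‖A_i−P‖²=L_i² and subtract eq 1 (k_i ≔ ‖A_i‖²−L_i²)
k_1 = 144.0000+25.0000−26.5000 = 142.5000
eq1−eq2 → [12.0000  -10.0000]·P = 65.0000
eq1−eq3 → [24.0000  -10.0000]·P = 155.0000
2×2 solve → P = (7.5000, 2.5000)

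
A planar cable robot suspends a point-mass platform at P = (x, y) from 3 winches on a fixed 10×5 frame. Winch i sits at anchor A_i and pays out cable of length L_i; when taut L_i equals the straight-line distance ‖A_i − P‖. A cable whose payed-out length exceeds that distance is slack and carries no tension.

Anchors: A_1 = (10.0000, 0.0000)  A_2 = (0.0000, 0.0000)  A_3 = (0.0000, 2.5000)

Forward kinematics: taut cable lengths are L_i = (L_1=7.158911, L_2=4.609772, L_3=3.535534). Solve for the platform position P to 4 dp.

expand ‖A_i−P‖²=L_i² and subtract eq 1 (q_i ≔ ‖A_i‖²−L_i²)
q_1 = 100.0000+0.0000−51.2500 = 48.7500
eq1−eq2 → [20.0000  0.0000]·P = 70.0000
eq1−eq3 → [20.0000  -5.0000]·P = 55.0000
2×2 solve → P = (3.5000, 3.0000)

(3.5000, 3.0000)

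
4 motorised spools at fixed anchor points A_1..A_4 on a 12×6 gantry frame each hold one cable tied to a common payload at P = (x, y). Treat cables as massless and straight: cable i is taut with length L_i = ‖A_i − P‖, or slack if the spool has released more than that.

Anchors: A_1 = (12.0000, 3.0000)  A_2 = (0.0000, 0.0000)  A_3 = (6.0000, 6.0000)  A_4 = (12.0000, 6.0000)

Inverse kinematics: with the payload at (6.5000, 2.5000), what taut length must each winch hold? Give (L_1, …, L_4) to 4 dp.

(5.5227, 6.9642, 3.5355, 6.5192)

L_1 = √((12.0000−6.5000)² + (3.0000−2.5000)²) = 5.5227
L_2 = √((0.0000−6.5000)² + (0.0000−2.5000)²) = 6.9642
L_3 = √((6.0000−6.5000)² + (6.0000−2.5000)²) = 3.5355
L_4 = √((12.0000−6.5000)² + (6.0000−2.5000)²) = 6.5192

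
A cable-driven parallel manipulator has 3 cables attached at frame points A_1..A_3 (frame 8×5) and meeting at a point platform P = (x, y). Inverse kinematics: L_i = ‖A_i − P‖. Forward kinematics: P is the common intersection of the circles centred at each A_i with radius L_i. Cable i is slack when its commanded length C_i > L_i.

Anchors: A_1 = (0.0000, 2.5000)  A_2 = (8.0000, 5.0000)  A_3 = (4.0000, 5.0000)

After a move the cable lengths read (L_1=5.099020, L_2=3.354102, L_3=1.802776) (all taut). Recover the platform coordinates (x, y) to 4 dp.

(5.0000, 3.5000)

each cable: (A_i−P)·(A_i−P) = L_i²; let c_i = ‖A_i‖²−L_i²
c_1 = 0.0000+6.2500−26.0000 = -19.7500
row 1: -16.0000x − 5.0000y = -97.5000  (c_2=77.7500)
row 2: -8.0000x − 5.0000y = -57.5000  (c_3=37.7500)
Cramer on rows 1–2 → x = 5.0000, y = 3.5000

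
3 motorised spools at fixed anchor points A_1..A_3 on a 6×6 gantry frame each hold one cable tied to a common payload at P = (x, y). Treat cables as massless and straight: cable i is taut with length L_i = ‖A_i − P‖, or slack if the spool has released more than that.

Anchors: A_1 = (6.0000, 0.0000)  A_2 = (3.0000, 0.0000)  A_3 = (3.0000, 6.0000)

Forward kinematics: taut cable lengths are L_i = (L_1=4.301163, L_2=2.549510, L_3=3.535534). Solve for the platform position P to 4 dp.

(2.5000, 2.5000)

each cable: (A_i−P)·(A_i−P) = L_i²; let c_i = ‖A_i‖²−L_i²
c_1 = 36.0000+0.0000−18.5000 = 17.5000
row 1: 6.0000x + 0.0000y = 15.0000  (c_2=2.5000)
row 2: 6.0000x − 12.0000y = -15.0000  (c_3=32.5000)
Cramer on rows 1–2 → x = 2.5000, y = 2.5000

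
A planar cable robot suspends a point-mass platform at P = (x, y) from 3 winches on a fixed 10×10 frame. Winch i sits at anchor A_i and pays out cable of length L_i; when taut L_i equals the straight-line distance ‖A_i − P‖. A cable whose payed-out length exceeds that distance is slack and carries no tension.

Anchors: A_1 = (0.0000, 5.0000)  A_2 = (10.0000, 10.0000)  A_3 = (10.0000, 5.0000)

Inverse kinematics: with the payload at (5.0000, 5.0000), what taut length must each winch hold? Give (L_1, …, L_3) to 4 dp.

cable 1: Δx=-5.0000, Δy=0.0000; L_1 = √(Δx²+Δy²) = 5.0000
cable 2: Δx=5.0000, Δy=5.0000; L_2 = √(Δx²+Δy²) = 7.0711
cable 3: Δx=5.0000, Δy=0.0000; L_3 = √(Δx²+Δy²) = 5.0000

(5.0000, 7.0711, 5.0000)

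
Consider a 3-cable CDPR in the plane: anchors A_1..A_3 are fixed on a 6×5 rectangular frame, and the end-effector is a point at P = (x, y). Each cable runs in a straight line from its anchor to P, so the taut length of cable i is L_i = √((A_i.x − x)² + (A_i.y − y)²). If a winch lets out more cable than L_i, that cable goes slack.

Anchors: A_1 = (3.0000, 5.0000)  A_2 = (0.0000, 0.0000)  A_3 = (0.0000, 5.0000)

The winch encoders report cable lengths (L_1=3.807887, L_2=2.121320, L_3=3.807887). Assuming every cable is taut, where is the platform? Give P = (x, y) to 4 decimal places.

(1.5000, 1.5000)

expand ‖A_i−P‖²=L_i² and subtract eq 1 (k_i ≔ ‖A_i‖²−L_i²)
k_1 = 9.0000+25.0000−14.5000 = 19.5000
eq1−eq2 → [6.0000  10.0000]·P = 24.0000
eq1−eq3 → [6.0000  0.0000]·P = 9.0000
2×2 solve → P = (1.5000, 1.5000)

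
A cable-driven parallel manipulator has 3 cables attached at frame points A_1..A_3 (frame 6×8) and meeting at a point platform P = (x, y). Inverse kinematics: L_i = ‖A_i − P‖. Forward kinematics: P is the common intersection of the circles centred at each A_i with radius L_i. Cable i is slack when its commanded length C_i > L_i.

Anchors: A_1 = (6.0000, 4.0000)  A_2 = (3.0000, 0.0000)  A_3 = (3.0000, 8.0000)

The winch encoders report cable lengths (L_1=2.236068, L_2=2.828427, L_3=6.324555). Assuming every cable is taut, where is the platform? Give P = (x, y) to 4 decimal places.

(5.0000, 2.0000)

circle eqns → linear via eq_j − eq_1; set k_j = A_j·A_j − L_j²
k_1 = 36.0000+16.0000−5.0000 = 47.0000
6.0000·x + 8.0000·y = k_1−k_2 = 46.0000
6.0000·x − 8.0000·y = k_1−k_3 = 14.0000
solve first two rows → x=5.0000, y=2.0000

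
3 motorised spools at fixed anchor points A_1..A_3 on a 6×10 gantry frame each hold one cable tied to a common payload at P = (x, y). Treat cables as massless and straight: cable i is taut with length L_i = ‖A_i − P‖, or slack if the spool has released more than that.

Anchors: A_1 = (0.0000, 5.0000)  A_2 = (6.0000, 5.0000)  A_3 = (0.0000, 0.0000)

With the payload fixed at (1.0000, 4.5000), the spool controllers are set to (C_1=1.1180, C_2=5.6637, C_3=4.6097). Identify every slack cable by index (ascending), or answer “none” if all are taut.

i=1: geometric 1.1180 vs commanded 1.1180 ⇒ taut
i=2: geometric 5.0249 vs commanded 5.6637 ⇒ slack
i=3: geometric 4.6098 vs commanded 4.6097 ⇒ taut

2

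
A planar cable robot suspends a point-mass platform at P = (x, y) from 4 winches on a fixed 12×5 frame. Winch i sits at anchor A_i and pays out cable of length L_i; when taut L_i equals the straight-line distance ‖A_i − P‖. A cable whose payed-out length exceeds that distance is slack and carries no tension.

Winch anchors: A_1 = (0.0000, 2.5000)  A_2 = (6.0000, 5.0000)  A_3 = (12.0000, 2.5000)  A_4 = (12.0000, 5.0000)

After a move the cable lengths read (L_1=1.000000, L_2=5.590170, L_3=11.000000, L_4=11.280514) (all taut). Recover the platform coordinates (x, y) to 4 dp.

(1.0000, 2.5000)

expand ‖A_i−P‖²=L_i² and subtract eq 1 (c_i ≔ ‖A_i‖²−L_i²)
c_1 = 0.0000+6.2500−1.0000 = 5.2500
eq1−eq2 → [-12.0000  -5.0000]·P = -24.5000
eq1−eq3 → [-24.0000  0.0000]·P = -24.0000
eq1−eq4 → [-24.0000  -5.0000]·P = -36.5000
2×2 solve → P = (1.0000, 2.5000)
check cable 4: ‖A_4−P‖² = 127.2500 ≈ L_4² = 127.2500 ✓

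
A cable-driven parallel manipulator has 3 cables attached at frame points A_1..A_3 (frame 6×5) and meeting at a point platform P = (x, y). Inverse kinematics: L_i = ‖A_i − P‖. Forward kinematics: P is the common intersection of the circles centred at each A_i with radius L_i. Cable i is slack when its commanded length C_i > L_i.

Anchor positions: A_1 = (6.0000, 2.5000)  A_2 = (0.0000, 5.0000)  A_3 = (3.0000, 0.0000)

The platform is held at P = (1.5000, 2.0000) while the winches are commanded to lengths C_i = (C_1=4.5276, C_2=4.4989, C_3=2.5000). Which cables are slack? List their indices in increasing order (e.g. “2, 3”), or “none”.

cable 1: √((4.5000)²+(0.5000)²)=4.5277, C_1=4.5276: taut
cable 2: √((-1.5000)²+(3.0000)²)=3.3541, C_2=4.4989: slack
cable 3: √((1.5000)²+(-2.0000)²)=2.5000, C_3=2.5000: taut

2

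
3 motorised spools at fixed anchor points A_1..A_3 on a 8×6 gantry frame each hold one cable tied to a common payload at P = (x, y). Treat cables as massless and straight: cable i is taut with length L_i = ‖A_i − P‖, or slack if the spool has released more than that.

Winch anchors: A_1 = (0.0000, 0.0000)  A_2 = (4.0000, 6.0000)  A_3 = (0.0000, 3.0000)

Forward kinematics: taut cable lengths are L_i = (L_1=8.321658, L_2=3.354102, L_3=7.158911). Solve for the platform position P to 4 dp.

expand ‖A_i−P‖²=L_i² and subtract eq 1 (k_i ≔ ‖A_i‖²−L_i²)
k_1 = 0.0000+0.0000−69.2500 = -69.2500
eq1−eq2 → [-8.0000  -12.0000]·P = -110.0000
eq1−eq3 → [0.0000  -6.0000]·P = -27.0000
2×2 solve → P = (7.0000, 4.5000)

(7.0000, 4.5000)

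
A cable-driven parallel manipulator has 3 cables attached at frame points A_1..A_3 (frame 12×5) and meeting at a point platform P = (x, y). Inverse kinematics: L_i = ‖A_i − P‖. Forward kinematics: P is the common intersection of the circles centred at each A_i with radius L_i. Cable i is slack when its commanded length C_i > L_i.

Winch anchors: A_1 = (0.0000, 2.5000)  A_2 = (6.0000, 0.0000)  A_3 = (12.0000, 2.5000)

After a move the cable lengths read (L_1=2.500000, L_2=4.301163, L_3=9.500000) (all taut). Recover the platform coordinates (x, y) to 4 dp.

(2.5000, 2.5000)

expand ‖A_i−P‖²=L_i² and subtract eq 1 (k_i ≔ ‖A_i‖²−L_i²)
k_1 = 0.0000+6.2500−6.2500 = 0.0000
eq1−eq2 → [-12.0000  5.0000]·P = -17.5000
eq1−eq3 → [-24.0000  0.0000]·P = -60.0000
2×2 solve → P = (2.5000, 2.5000)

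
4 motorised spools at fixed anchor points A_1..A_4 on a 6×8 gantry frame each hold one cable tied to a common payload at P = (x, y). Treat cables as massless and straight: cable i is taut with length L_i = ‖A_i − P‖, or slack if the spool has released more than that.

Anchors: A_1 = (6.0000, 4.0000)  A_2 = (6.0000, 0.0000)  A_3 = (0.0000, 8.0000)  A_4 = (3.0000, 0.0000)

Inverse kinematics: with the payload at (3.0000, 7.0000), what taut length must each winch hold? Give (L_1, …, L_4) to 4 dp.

(4.2426, 7.6158, 3.1623, 7.0000)

L_1: Δ = A_1−P = (3.0000, -3.0000) → ‖Δ‖ = √18.0000 = 4.2426
L_2: Δ = A_2−P = (3.0000, -7.0000) → ‖Δ‖ = √58.0000 = 7.6158
L_3: Δ = A_3−P = (-3.0000, 1.0000) → ‖Δ‖ = √10.0000 = 3.1623
L_4: Δ = A_4−P = (0.0000, -7.0000) → ‖Δ‖ = √49.0000 = 7.0000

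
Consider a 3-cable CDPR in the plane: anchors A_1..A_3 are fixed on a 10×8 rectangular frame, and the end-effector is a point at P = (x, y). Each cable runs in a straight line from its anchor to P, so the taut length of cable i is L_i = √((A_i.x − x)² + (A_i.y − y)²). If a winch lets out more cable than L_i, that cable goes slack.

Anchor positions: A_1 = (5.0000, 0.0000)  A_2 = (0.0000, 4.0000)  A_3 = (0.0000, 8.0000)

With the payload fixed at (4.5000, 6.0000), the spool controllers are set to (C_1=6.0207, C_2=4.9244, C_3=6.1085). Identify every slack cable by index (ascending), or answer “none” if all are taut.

3

cable 1: √((0.5000)²+(-6.0000)²)=6.0208, C_1=6.0207: taut
cable 2: √((-4.5000)²+(-2.0000)²)=4.9244, C_2=4.9244: taut
cable 3: √((-4.5000)²+(2.0000)²)=4.9244, C_3=6.1085: slack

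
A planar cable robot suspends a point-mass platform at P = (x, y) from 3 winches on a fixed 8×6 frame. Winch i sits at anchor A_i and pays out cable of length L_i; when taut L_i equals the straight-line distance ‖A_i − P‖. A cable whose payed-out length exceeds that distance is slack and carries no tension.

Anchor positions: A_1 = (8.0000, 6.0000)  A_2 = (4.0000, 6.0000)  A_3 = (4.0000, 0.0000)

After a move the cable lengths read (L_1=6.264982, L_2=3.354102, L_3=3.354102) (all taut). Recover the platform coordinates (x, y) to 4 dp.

each cable: (A_i−P)·(A_i−P) = L_i²; let q_i = ‖A_i‖²−L_i²
q_1 = 64.0000+36.0000−39.2500 = 60.7500
row 1: 8.0000x + 0.0000y = 20.0000  (q_2=40.7500)
row 2: 8.0000x + 12.0000y = 56.0000  (q_3=4.7500)
Cramer on rows 1–2 → x = 2.5000, y = 3.0000

(2.5000, 3.0000)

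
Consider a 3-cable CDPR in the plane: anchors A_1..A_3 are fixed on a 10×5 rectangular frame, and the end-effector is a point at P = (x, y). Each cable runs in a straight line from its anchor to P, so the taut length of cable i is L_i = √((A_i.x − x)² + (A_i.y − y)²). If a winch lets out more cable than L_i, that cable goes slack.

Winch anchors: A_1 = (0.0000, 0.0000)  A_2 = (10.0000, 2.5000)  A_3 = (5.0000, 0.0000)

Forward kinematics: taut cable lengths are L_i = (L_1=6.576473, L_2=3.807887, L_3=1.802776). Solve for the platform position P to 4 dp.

(6.5000, 1.0000)

circle eqns → linear via eq_j − eq_1; set k_j = A_j·A_j − L_j²
k_1 = 0.0000+0.0000−43.2500 = -43.2500
-20.0000·x − 5.0000·y = k_1−k_2 = -135.0000
-10.0000·x + 0.0000·y = k_1−k_3 = -65.0000
solve first two rows → x=6.5000, y=1.0000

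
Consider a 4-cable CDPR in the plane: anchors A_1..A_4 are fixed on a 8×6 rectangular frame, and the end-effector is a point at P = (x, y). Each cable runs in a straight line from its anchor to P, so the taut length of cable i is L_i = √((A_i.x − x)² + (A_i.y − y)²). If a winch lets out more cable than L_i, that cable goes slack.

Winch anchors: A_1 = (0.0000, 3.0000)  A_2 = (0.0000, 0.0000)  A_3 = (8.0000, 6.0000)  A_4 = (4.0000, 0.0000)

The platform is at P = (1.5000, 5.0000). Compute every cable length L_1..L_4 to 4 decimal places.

L_1: Δ = A_1−P = (-1.5000, -2.0000) → ‖Δ‖ = √6.2500 = 2.5000
L_2: Δ = A_2−P = (-1.5000, -5.0000) → ‖Δ‖ = √27.2500 = 5.2202
L_3: Δ = A_3−P = (6.5000, 1.0000) → ‖Δ‖ = √43.2500 = 6.5765
L_4: Δ = A_4−P = (2.5000, -5.0000) → ‖Δ‖ = √31.2500 = 5.5902

(2.5000, 5.2202, 6.5765, 5.5902)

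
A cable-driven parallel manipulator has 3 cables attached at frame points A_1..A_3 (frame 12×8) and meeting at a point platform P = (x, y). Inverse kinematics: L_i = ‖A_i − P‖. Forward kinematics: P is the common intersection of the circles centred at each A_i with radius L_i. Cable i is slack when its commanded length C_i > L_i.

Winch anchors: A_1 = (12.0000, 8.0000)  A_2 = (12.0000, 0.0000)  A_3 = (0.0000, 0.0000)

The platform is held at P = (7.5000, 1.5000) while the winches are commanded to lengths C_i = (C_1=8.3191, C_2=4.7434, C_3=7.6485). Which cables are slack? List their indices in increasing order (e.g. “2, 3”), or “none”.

i=1: geometric 7.9057 vs commanded 8.3191 ⇒ slack
i=2: geometric 4.7434 vs commanded 4.7434 ⇒ taut
i=3: geometric 7.6485 vs commanded 7.6485 ⇒ taut

1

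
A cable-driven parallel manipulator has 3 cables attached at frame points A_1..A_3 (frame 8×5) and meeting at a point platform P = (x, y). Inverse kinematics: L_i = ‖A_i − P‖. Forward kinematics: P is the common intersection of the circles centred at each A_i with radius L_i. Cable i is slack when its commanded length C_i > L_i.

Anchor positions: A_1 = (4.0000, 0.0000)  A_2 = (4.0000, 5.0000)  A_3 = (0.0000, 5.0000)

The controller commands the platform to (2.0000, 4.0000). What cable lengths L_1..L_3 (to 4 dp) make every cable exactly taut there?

L_1 = √((4.0000−2.0000)² + (0.0000−4.0000)²) = 4.4721
L_2 = √((4.0000−2.0000)² + (5.0000−4.0000)²) = 2.2361
L_3 = √((0.0000−2.0000)² + (5.0000−4.0000)²) = 2.2361

(4.4721, 2.2361, 2.2361)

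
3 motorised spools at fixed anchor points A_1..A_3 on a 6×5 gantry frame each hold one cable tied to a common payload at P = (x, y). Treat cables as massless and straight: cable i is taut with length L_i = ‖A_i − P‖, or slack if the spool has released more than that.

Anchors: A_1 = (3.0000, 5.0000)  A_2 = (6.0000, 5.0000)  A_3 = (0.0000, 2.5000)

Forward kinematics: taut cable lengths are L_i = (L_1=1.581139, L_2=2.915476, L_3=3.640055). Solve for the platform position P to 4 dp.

circle eqns → linear via eq_j − eq_1; set k_j = A_j·A_j − L_j²
k_1 = 9.0000+25.0000−2.5000 = 31.5000
-6.0000·x + 0.0000·y = k_1−k_2 = -21.0000
6.0000·x + 5.0000·y = k_1−k_3 = 38.5000
solve first two rows → x=3.5000, y=3.5000

(3.5000, 3.5000)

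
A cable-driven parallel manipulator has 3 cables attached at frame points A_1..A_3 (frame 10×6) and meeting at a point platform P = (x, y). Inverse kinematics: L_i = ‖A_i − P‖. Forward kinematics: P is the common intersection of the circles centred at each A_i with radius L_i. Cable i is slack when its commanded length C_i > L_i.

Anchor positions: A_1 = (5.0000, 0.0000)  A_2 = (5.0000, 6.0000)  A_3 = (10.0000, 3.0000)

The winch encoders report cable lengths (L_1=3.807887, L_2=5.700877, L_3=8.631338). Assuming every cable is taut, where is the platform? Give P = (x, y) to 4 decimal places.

(1.5000, 1.5000)

circle eqns → linear via eq_j − eq_1; set k_j = A_j·A_j − L_j²
k_1 = 25.0000+0.0000−14.5000 = 10.5000
0.0000·x − 12.0000·y = k_1−k_2 = -18.0000
-10.0000·x − 6.0000·y = k_1−k_3 = -24.0000
solve first two rows → x=1.5000, y=1.5000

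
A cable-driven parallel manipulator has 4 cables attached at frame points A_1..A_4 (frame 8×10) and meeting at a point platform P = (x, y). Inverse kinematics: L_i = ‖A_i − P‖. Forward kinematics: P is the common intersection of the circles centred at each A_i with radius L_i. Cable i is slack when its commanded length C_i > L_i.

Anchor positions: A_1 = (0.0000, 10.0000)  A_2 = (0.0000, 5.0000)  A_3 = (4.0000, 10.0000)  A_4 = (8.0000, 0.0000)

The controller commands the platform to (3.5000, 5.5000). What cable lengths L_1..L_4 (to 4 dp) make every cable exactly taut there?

L_1: Δ = A_1−P = (-3.5000, 4.5000) → ‖Δ‖ = √32.5000 = 5.7009
L_2: Δ = A_2−P = (-3.5000, -0.5000) → ‖Δ‖ = √12.5000 = 3.5355
L_3: Δ = A_3−P = (0.5000, 4.5000) → ‖Δ‖ = √20.5000 = 4.5277
L_4: Δ = A_4−P = (4.5000, -5.5000) → ‖Δ‖ = √50.5000 = 7.1063

(5.7009, 3.5355, 4.5277, 7.1063)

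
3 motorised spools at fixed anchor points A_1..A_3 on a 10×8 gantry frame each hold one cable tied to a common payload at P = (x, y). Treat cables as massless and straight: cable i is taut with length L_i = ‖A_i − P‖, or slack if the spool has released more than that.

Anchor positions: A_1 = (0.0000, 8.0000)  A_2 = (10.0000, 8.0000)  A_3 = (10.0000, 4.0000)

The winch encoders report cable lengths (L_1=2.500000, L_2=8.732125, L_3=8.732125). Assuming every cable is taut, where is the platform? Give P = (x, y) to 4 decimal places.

(1.5000, 6.0000)

each cable: (A_i−P)·(A_i−P) = L_i²; let q_i = ‖A_i‖²−L_i²
q_1 = 0.0000+64.0000−6.2500 = 57.7500
row 1: -20.0000x + 0.0000y = -30.0000  (q_2=87.7500)
row 2: -20.0000x + 8.0000y = 18.0000  (q_3=39.7500)
Cramer on rows 1–2 → x = 1.5000, y = 6.0000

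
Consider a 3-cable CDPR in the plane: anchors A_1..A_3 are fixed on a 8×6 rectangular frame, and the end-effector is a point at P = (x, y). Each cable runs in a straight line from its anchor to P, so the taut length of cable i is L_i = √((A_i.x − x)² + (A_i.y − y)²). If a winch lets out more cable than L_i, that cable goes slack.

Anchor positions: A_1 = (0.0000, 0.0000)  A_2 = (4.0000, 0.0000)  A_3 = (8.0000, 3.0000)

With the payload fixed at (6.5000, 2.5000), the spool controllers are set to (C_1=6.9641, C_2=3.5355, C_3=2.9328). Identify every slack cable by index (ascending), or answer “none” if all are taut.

3

cable 1: L_1 = ‖A_1−P‖ = 6.9642;  C_1 = 6.9641 → taut
cable 2: L_2 = ‖A_2−P‖ = 3.5355;  C_2 = 3.5355 → taut
cable 3: L_3 = ‖A_3−P‖ = 1.5811;  C_3 = 2.9328 → slack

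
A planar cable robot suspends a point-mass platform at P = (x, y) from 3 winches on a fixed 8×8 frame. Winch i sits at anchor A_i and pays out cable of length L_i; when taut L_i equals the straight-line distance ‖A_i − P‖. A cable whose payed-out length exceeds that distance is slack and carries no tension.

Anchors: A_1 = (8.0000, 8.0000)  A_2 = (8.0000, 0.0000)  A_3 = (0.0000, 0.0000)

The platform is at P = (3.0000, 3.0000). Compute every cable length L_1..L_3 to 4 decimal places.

(7.0711, 5.8310, 4.2426)

L_1: Δ = A_1−P = (5.0000, 5.0000) → ‖Δ‖ = √50.0000 = 7.0711
L_2: Δ = A_2−P = (5.0000, -3.0000) → ‖Δ‖ = √34.0000 = 5.8310
L_3: Δ = A_3−P = (-3.0000, -3.0000) → ‖Δ‖ = √18.0000 = 4.2426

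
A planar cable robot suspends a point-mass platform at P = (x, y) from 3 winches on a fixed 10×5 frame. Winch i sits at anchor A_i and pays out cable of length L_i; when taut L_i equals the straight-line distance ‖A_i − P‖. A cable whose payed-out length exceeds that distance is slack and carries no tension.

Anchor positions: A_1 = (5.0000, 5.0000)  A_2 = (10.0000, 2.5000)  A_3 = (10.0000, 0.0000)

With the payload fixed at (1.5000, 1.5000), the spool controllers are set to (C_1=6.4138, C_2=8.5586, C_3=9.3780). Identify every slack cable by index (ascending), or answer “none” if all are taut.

i=1: geometric 4.9497 vs commanded 6.4138 ⇒ slack
i=2: geometric 8.5586 vs commanded 8.5586 ⇒ taut
i=3: geometric 8.6313 vs commanded 9.3780 ⇒ slack

1, 3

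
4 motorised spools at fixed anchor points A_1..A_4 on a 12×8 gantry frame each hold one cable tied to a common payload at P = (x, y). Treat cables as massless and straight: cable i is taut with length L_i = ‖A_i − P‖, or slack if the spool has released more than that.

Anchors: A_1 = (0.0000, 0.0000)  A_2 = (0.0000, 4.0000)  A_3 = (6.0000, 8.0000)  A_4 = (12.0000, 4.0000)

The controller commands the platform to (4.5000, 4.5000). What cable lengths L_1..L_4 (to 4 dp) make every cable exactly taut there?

(6.3640, 4.5277, 3.8079, 7.5166)

L_1: Δ = A_1−P = (-4.5000, -4.5000) → ‖Δ‖ = √40.5000 = 6.3640
L_2: Δ = A_2−P = (-4.5000, -0.5000) → ‖Δ‖ = √20.5000 = 4.5277
L_3: Δ = A_3−P = (1.5000, 3.5000) → ‖Δ‖ = √14.5000 = 3.8079
L_4: Δ = A_4−P = (7.5000, -0.5000) → ‖Δ‖ = √56.5000 = 7.5166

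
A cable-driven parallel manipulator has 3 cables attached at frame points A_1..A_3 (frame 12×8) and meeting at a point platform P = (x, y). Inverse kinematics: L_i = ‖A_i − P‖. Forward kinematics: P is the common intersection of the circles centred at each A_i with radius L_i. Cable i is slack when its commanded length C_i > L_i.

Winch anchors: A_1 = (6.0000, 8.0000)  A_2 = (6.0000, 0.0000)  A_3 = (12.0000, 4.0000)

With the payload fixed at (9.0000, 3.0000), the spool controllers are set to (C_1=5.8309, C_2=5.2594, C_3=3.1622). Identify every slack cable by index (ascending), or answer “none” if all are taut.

i=1: geometric 5.8310 vs commanded 5.8309 ⇒ taut
i=2: geometric 4.2426 vs commanded 5.2594 ⇒ slack
i=3: geometric 3.1623 vs commanded 3.1622 ⇒ taut

2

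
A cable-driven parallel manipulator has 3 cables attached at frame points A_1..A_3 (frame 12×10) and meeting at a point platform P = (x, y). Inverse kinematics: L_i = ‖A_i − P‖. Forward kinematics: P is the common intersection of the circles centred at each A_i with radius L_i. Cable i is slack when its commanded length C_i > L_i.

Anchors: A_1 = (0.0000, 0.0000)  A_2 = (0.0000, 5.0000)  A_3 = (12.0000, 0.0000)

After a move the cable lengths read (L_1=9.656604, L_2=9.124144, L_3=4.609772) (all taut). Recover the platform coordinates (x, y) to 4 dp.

(9.0000, 3.5000)

expand ‖A_i−P‖²=L_i² and subtract eq 1 (c_i ≔ ‖A_i‖²−L_i²)
c_1 = 0.0000+0.0000−93.2500 = -93.2500
eq1−eq2 → [0.0000  -10.0000]·P = -35.0000
eq1−eq3 → [-24.0000  0.0000]·P = -216.0000
2×2 solve → P = (9.0000, 3.5000)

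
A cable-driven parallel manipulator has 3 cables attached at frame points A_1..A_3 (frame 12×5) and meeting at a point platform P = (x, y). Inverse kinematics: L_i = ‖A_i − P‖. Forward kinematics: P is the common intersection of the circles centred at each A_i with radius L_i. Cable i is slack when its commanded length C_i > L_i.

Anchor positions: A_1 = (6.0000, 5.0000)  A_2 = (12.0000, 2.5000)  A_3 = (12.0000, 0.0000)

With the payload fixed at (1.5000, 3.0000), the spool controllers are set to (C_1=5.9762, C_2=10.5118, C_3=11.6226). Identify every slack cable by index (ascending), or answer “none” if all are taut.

cable 1: √((4.5000)²+(2.0000)²)=4.9244, C_1=5.9762: slack
cable 2: √((10.5000)²+(-0.5000)²)=10.5119, C_2=10.5118: taut
cable 3: √((10.5000)²+(-3.0000)²)=10.9202, C_3=11.6226: slack

1, 3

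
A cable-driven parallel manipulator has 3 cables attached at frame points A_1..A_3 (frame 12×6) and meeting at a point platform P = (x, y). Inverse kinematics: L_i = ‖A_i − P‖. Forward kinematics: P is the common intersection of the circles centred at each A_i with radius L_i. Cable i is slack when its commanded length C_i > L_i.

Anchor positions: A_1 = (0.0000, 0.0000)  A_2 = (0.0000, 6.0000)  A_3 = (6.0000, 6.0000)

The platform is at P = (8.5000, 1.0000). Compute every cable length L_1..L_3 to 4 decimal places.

L_1 = √((0.0000−8.5000)² + (0.0000−1.0000)²) = 8.5586
L_2 = √((0.0000−8.5000)² + (6.0000−1.0000)²) = 9.8615
L_3 = √((6.0000−8.5000)² + (6.0000−1.0000)²) = 5.5902

(8.5586, 9.8615, 5.5902)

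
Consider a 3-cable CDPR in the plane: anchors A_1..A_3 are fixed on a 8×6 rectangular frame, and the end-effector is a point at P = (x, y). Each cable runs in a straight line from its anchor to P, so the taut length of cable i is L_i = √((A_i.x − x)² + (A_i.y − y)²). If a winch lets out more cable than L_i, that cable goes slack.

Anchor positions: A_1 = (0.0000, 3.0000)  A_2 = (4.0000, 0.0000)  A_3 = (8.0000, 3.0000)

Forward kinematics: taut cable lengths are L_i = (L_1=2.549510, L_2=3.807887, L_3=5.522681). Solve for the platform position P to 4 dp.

(2.5000, 3.5000)

circle eqns → linear via eq_j − eq_1; set c_j = A_j·A_j − L_j²
c_1 = 0.0000+9.0000−6.5000 = 2.5000
-8.0000·x + 6.0000·y = c_1−c_2 = 1.0000
-16.0000·x + 0.0000·y = c_1−c_3 = -40.0000
solve first two rows → x=2.5000, y=3.5000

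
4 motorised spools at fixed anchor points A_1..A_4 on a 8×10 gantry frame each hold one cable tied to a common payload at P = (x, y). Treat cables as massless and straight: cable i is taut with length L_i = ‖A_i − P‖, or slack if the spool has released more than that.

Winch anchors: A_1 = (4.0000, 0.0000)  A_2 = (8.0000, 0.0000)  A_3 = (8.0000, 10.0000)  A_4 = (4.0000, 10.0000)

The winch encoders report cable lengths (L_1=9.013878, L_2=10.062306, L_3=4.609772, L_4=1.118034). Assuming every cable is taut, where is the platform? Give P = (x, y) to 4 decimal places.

(3.5000, 9.0000)

circle eqns → linear via eq_j − eq_1; set k_j = A_j·A_j − L_j²
k_1 = 16.0000+0.0000−81.2500 = -65.2500
-8.0000·x + 0.0000·y = k_1−k_2 = -28.0000
-8.0000·x − 20.0000·y = k_1−k_3 = -208.0000
0.0000·x − 20.0000·y = k_1−k_4 = -180.0000
solve first two rows → x=3.5000, y=9.0000
check cable 4: ‖A_4−P‖² = 1.2500 ≈ L_4² = 1.2500 ✓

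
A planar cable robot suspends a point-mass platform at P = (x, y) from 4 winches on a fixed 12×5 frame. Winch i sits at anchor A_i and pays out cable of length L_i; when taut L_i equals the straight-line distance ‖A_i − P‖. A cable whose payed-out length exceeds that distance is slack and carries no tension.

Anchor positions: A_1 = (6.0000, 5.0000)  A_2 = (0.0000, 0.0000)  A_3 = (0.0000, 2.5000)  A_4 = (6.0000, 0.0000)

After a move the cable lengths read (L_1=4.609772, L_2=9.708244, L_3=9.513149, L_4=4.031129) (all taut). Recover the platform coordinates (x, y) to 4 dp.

each cable: (A_i−P)·(A_i−P) = L_i²; let k_i = ‖A_i‖²−L_i²
k_1 = 36.0000+25.0000−21.2500 = 39.7500
row 1: 12.0000x + 10.0000y = 134.0000  (k_2=-94.2500)
row 2: 12.0000x + 5.0000y = 124.0000  (k_3=-84.2500)
row 3: 0.0000x + 10.0000y = 20.0000  (k_4=19.7500)
Cramer on rows 1–2 → x = 9.5000, y = 2.0000
check cable 4: ‖A_4−P‖² = 16.2500 ≈ L_4² = 16.2500 ✓

(9.5000, 2.0000)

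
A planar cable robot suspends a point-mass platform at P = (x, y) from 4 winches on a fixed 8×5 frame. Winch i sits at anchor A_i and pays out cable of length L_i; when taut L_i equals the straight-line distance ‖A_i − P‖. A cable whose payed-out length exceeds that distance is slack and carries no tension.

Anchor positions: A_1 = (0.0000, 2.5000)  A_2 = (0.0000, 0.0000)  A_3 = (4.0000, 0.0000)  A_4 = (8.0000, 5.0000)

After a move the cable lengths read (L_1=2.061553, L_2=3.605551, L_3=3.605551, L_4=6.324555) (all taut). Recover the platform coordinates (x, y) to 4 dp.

(2.0000, 3.0000)

circle eqns → linear via eq_j − eq_1; set c_j = A_j·A_j − L_j²
c_1 = 0.0000+6.2500−4.2500 = 2.0000
0.0000·x + 5.0000·y = c_1−c_2 = 15.0000
-8.0000·x + 5.0000·y = c_1−c_3 = -1.0000
-16.0000·x − 5.0000·y = c_1−c_4 = -47.0000
solve first two rows → x=2.0000, y=3.0000
check cable 4: ‖A_4−P‖² = 40.0000 ≈ L_4² = 40.0000 ✓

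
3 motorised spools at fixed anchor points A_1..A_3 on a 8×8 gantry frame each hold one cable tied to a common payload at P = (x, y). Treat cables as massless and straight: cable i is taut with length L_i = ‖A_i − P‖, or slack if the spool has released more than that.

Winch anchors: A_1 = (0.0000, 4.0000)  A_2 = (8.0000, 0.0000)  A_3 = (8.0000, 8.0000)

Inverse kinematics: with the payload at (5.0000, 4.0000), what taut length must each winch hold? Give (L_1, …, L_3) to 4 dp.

L_1: Δ = A_1−P = (-5.0000, 0.0000) → ‖Δ‖ = √25.0000 = 5.0000
L_2: Δ = A_2−P = (3.0000, -4.0000) → ‖Δ‖ = √25.0000 = 5.0000
L_3: Δ = A_3−P = (3.0000, 4.0000) → ‖Δ‖ = √25.0000 = 5.0000

(5.0000, 5.0000, 5.0000)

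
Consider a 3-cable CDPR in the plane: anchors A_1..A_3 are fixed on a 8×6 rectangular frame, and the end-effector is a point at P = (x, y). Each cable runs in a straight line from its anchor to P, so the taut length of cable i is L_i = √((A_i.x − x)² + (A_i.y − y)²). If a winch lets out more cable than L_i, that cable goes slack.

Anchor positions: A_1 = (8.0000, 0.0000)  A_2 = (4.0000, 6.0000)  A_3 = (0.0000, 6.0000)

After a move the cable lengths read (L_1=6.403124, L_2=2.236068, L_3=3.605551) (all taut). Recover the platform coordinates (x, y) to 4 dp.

(3.0000, 4.0000)

circle eqns → linear via eq_j − eq_1; set q_j = A_j·A_j − L_j²
q_1 = 64.0000+0.0000−41.0000 = 23.0000
8.0000·x − 12.0000·y = q_1−q_2 = -24.0000
16.0000·x − 12.0000·y = q_1−q_3 = 0.0000
solve first two rows → x=3.0000, y=4.0000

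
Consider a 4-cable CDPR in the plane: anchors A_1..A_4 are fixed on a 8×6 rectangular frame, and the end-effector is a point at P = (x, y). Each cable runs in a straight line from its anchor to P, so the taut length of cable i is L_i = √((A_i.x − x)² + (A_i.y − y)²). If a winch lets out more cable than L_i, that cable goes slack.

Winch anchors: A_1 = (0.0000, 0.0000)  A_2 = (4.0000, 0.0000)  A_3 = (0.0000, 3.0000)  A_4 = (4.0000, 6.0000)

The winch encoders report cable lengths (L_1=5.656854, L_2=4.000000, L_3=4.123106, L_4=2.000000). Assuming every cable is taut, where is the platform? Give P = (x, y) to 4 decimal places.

(4.0000, 4.0000)

circle eqns → linear via eq_j − eq_1; set c_j = A_j·A_j − L_j²
c_1 = 0.0000+0.0000−32.0000 = -32.0000
-8.0000·x + 0.0000·y = c_1−c_2 = -32.0000
0.0000·x − 6.0000·y = c_1−c_3 = -24.0000
-8.0000·x − 12.0000·y = c_1−c_4 = -80.0000
solve first two rows → x=4.0000, y=4.0000
check cable 4: ‖A_4−P‖² = 4.0000 ≈ L_4² = 4.0000 ✓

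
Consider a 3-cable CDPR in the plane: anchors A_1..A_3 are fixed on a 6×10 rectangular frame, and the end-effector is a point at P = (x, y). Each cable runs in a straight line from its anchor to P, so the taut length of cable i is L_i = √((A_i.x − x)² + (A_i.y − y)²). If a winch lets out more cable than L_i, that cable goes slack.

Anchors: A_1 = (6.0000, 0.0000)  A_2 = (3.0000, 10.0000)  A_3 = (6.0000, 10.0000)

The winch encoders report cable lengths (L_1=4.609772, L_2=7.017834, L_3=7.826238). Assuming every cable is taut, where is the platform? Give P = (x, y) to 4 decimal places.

each cable: (A_i−P)·(A_i−P) = L_i²; let c_i = ‖A_i‖²−L_i²
c_1 = 36.0000+0.0000−21.2500 = 14.7500
row 1: 6.0000x − 20.0000y = -45.0000  (c_2=59.7500)
row 2: 0.0000x − 20.0000y = -60.0000  (c_3=74.7500)
Cramer on rows 1–2 → x = 2.5000, y = 3.0000

(2.5000, 3.0000)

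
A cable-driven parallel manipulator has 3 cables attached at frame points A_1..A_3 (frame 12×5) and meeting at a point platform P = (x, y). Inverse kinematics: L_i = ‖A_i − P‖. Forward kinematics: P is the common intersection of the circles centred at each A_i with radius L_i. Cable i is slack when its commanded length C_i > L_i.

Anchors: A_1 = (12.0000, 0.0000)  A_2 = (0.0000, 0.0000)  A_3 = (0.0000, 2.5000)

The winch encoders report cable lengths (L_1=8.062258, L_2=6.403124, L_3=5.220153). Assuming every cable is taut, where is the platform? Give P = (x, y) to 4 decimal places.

(5.0000, 4.0000)

each cable: (A_i−P)·(A_i−P) = L_i²; let c_i = ‖A_i‖²−L_i²
c_1 = 144.0000+0.0000−65.0000 = 79.0000
row 1: 24.0000x + 0.0000y = 120.0000  (c_2=-41.0000)
row 2: 24.0000x − 5.0000y = 100.0000  (c_3=-21.0000)
Cramer on rows 1–2 → x = 5.0000, y = 4.0000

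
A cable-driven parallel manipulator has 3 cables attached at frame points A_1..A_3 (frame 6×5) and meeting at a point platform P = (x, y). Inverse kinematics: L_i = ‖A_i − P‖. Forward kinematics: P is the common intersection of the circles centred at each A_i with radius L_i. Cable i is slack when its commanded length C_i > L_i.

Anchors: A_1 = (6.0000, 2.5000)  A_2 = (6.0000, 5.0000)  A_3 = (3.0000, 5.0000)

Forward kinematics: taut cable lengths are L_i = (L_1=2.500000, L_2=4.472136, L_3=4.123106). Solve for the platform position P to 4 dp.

expand ‖A_i−P‖²=L_i² and subtract eq 1 (k_i ≔ ‖A_i‖²−L_i²)
k_1 = 36.0000+6.2500−6.2500 = 36.0000
eq1−eq2 → [0.0000  -5.0000]·P = -5.0000
eq1−eq3 → [6.0000  -5.0000]·P = 19.0000
2×2 solve → P = (4.0000, 1.0000)

(4.0000, 1.0000)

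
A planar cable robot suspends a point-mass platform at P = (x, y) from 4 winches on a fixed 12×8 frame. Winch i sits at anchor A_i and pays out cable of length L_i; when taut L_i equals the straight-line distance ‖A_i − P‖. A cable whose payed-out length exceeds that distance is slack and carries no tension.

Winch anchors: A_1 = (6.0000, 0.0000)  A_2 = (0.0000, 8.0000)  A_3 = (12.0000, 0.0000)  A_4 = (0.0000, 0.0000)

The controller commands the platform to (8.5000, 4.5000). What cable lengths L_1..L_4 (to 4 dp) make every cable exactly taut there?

(5.1478, 9.1924, 5.7009, 9.6177)

cable 1: Δx=-2.5000, Δy=-4.5000; L_1 = √(Δx²+Δy²) = 5.1478
cable 2: Δx=-8.5000, Δy=3.5000; L_2 = √(Δx²+Δy²) = 9.1924
cable 3: Δx=3.5000, Δy=-4.5000; L_3 = √(Δx²+Δy²) = 5.7009
cable 4: Δx=-8.5000, Δy=-4.5000; L_4 = √(Δx²+Δy²) = 9.6177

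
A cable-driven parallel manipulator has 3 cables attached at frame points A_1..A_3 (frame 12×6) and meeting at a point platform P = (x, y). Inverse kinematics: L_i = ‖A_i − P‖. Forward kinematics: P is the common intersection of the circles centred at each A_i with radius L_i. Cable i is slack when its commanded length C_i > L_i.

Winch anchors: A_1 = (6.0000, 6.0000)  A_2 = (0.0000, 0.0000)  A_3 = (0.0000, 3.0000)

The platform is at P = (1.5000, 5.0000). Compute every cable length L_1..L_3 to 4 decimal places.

(4.6098, 5.2202, 2.5000)

L_1: Δ = A_1−P = (4.5000, 1.0000) → ‖Δ‖ = √21.2500 = 4.6098
L_2: Δ = A_2−P = (-1.5000, -5.0000) → ‖Δ‖ = √27.2500 = 5.2202
L_3: Δ = A_3−P = (-1.5000, -2.0000) → ‖Δ‖ = √6.2500 = 2.5000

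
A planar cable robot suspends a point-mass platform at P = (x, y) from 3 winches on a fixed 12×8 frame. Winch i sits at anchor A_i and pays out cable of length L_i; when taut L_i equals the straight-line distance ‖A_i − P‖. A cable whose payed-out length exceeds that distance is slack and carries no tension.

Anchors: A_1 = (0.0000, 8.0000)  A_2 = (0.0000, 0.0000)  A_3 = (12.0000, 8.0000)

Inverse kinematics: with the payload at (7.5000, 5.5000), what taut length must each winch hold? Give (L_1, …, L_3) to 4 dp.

(7.9057, 9.3005, 5.1478)

L_1 = √((0.0000−7.5000)² + (8.0000−5.5000)²) = 7.9057
L_2 = √((0.0000−7.5000)² + (0.0000−5.5000)²) = 9.3005
L_3 = √((12.0000−7.5000)² + (8.0000−5.5000)²) = 5.1478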